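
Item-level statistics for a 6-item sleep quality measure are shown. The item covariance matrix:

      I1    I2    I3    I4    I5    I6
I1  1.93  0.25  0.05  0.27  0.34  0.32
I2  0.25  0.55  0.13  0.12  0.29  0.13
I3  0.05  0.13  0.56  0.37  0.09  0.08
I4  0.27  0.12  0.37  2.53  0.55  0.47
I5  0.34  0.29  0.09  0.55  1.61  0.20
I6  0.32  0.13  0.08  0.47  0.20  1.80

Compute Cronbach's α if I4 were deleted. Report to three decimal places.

Remaining items: I1, I2, I3, I5, I6 (k = 5).
Σσᵢ² = 1.93 + 0.55 + 0.56 + 1.61 + 1.80 = 6.45
σ²_total = 6.45 + 2 × 1.88 = 10.21
α (item deleted) = (5/4)·(1 − 6.45/10.21) = 0.460

α = 0.460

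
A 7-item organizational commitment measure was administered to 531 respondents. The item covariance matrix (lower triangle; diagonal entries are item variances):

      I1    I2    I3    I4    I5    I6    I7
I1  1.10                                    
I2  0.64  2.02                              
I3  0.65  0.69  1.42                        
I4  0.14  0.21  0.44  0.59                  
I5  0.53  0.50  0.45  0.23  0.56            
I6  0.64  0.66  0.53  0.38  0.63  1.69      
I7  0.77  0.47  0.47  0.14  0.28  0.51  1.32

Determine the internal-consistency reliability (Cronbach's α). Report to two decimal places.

Cronbach's α = 0.81

Σσᵢ² = 1.10 + 2.02 + 1.42 + 0.59 + 0.56 + 1.69 + 1.32 = 8.70
Sum of off-diagonal covariances = 9.96
σ²_T = 8.70 + 2 × 9.96 = 28.62
α = (k/(k−1))·(1 − Σσᵢ²/σ²_T) = (7/6)·(1 − 8.70/28.62) = 0.81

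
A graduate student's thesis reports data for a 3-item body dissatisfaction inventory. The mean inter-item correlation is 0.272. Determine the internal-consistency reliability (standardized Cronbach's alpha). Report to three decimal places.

α = 0.528

Standardized α = k·r̄ / (1 + (k−1)·r̄) = 3 × 0.272 / (1 + 2 × 0.272)
  = 0.8160 / 1.5440 = 0.528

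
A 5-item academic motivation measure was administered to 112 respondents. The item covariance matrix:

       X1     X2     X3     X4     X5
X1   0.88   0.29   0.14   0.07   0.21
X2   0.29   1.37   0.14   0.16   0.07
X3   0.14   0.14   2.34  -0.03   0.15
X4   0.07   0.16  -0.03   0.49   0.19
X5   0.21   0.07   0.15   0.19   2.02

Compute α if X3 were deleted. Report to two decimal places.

α = 0.39

Remaining items: X1, X2, X4, X5 (k = 4).
Σσᵢ² = 0.88 + 1.37 + 0.49 + 2.02 = 4.76
σ²_T = 4.76 + 2 × 0.99 = 6.74
α (item deleted) = (4/3)·(1 − 4.76/6.74) = 0.39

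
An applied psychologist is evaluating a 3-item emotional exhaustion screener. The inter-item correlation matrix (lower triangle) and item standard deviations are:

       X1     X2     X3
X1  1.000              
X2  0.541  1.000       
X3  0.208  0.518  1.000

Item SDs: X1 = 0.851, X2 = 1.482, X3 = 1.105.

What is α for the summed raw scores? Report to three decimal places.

Σσ²ᵢ = 0.851² + 1.482² + 1.105² = 4.1415
Covariances σ_ij = r_ij · s_i · s_j:
  σ(X1,X2) = 0.541 × 0.851 × 1.482 = 0.6823
  σ(X1,X3) = 0.208 × 0.851 × 1.105 = 0.1956
  σ(X2,X3) = 0.518 × 1.482 × 1.105 = 0.8483
σ²_T = Σσ²ᵢ + 2·Σσ_ij = 4.1415 + 2 × 1.7262 = 7.5939
α = (3/2)·(1 − 4.1415/7.5939) = 0.682

α = 0.682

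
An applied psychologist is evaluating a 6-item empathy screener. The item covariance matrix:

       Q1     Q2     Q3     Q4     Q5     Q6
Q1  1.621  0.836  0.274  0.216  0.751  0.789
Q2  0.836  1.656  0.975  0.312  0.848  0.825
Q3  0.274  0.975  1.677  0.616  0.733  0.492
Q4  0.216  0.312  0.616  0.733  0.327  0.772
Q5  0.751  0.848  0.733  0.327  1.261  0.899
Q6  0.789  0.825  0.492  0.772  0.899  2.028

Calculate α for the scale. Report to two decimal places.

Σσᵢ² = 1.621 + 1.656 + 1.677 + 0.733 + 1.261 + 2.028 = 8.976
Sum of off-diagonal covariances = 9.665
σ²_T = 8.976 + 2 × 9.665 = 28.306
α = (k/(k−1))·(1 − Σσᵢ²/σ²_T) = (6/5)·(1 − 8.976/28.306) = 0.82

α = 0.82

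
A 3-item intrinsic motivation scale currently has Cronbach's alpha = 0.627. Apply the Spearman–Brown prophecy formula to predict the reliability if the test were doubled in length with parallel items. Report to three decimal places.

Length factor m = 2
α' = m·α / (1 + (m−1)·α)
   = 2 × 0.627 / (1 + (2 − 1) × 0.627)
   = 1.2540 / 1.6270 = 0.771

predicted reliability = 0.771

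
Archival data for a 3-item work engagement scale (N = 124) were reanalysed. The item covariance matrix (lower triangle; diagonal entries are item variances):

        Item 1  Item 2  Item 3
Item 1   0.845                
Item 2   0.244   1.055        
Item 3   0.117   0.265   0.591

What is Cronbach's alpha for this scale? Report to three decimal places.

Σσᵢ² = 0.845 + 1.055 + 0.591 = 2.491
Σ_{i<j} σ_ij = 0.626
σ²_total = 2.491 + 2 × 0.626 = 3.743
α = (k/(k−1))·(1 − Σσᵢ²/σ²_total) = (3/2)·(1 − 2.491/3.743) = 0.502

Cronbach's alpha = 0.502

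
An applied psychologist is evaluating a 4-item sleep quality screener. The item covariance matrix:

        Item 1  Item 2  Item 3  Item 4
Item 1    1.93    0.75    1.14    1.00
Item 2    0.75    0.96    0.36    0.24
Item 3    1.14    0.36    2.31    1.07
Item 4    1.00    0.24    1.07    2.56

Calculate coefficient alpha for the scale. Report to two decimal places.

coefficient alpha = 0.72

sum of item variances = 1.93 + 0.96 + 2.31 + 2.56 = 7.76
Σ_{i<j} σ_ij = 4.56
Var(T) = 7.76 + 2 × 4.56 = 16.88
α = (k/(k−1))·(1 − sum of item variances/Var(T)) = (4/3)·(1 − 7.76/16.88) = 0.72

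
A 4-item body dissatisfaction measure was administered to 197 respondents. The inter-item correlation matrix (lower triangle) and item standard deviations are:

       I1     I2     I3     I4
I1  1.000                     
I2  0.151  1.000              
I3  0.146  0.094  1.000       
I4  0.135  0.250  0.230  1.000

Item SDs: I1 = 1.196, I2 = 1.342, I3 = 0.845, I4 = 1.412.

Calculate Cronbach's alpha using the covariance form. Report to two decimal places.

Σσ²ᵢ = 1.196² + 1.342² + 0.845² + 1.412² = 5.9391
Covariances σ_ij = r_ij · s_i · s_j:
  σ(I1,I2) = 0.151 × 1.196 × 1.342 = 0.2424
  σ(I1,I3) = 0.146 × 1.196 × 0.845 = 0.1476
  σ(I1,I4) = 0.135 × 1.196 × 1.412 = 0.2280
  σ(I2,I3) = 0.094 × 1.342 × 0.845 = 0.1066
  σ(I2,I4) = 0.250 × 1.342 × 1.412 = 0.4737
  σ(I3,I4) = 0.230 × 0.845 × 1.412 = 0.2744
σ²_T = Σσ²ᵢ + 2·Σσ_ij = 5.9391 + 2 × 1.4727 = 8.8845
α = (4/3)·(1 − 5.9391/8.8845) = 0.44

α = 0.44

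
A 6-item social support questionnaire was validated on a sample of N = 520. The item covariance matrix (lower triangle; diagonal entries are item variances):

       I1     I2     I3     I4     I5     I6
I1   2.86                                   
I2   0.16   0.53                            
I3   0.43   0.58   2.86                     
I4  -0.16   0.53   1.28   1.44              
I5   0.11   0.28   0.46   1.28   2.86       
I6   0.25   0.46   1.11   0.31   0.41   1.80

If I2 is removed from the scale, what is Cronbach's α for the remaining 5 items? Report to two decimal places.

Remaining items: I1, I3, I4, I5, I6 (k = 5).
Σσ²ᵢ = 2.86 + 2.86 + 1.44 + 2.86 + 1.80 = 11.82
total variance = 11.82 + 2 × 5.48 = 22.78
α (item deleted) = (5/4)·(1 − 11.82/22.78) = 0.60

α = 0.60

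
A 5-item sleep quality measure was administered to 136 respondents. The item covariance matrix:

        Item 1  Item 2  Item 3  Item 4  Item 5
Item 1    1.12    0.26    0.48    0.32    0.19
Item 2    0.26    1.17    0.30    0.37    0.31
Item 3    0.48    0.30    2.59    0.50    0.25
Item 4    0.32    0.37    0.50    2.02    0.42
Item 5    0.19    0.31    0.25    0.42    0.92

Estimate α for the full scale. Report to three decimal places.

α = 0.581

Σσᵢ² = 1.12 + 1.17 + 2.59 + 2.02 + 0.92 = 7.82
Σ_{i<j} σ_ij = 3.40
σ²_total = 7.82 + 2 × 3.40 = 14.62
α = (k/(k−1))·(1 − Σσᵢ²/σ²_total) = (5/4)·(1 − 7.82/14.62) = 0.581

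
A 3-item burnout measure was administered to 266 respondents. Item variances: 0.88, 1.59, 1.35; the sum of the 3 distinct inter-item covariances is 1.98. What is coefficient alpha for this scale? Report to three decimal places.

α = 0.763

ΣVar(i) = 0.88 + 1.59 + 1.35 = 3.82
Sum of distinct covariances = 1.98
σ²_T = ΣVar(i) + 2·Σcov = 3.82 + 2 × 1.98 = 7.78
α = (3/2)·(1 − 3.82/7.78) = 0.763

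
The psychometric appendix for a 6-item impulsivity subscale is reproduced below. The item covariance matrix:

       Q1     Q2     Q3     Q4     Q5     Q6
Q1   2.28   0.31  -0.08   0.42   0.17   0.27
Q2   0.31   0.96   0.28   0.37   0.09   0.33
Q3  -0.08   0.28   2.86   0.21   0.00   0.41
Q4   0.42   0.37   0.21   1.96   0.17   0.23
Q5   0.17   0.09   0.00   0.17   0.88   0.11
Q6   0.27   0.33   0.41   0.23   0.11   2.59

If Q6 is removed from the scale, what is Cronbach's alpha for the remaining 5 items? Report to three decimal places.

α = 0.378

Remaining items: Q1, Q2, Q3, Q4, Q5 (k = 5).
sum of item variances = 2.28 + 0.96 + 2.86 + 1.96 + 0.88 = 8.94
Var(T) = 8.94 + 2 × 1.94 = 12.82
α (item deleted) = (5/4)·(1 − 8.94/12.82) = 0.378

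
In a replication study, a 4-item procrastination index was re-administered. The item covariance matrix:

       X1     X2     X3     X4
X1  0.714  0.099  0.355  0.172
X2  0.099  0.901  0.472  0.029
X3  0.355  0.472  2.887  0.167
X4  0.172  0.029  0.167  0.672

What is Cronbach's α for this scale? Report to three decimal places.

Σσᵢ² = 0.714 + 0.901 + 2.887 + 0.672 = 5.174
Sum of off-diagonal covariances = 1.294
σ²_T = 5.174 + 2 × 1.294 = 7.762
α = (k/(k−1))·(1 − Σσᵢ²/σ²_T) = (4/3)·(1 − 5.174/7.762) = 0.445

Cronbach's α = 0.445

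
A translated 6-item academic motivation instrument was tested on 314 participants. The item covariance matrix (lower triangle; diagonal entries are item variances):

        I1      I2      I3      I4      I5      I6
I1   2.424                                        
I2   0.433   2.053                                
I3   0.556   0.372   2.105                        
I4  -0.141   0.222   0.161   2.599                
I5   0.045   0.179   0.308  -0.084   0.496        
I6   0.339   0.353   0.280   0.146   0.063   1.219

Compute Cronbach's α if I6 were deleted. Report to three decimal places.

α = 0.372

Remaining items: I1, I2, I3, I4, I5 (k = 5).
Σσ²ᵢ = 2.424 + 2.053 + 2.105 + 2.599 + 0.496 = 9.677
σ²_T = 9.677 + 2 × 2.051 = 13.779
α (item deleted) = (5/4)·(1 − 9.677/13.779) = 0.372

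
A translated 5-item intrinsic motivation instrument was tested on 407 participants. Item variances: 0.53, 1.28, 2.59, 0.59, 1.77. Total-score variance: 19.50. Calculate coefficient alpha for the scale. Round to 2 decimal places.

α = 0.82

Σσᵢ² = 0.53 + 1.28 + 2.59 + 0.59 + 1.77 = 6.76
α = (k/(k−1))·(1 − Σσᵢ²/σ²_T) = (5/4)·(1 − 6.76/19.50) = 0.82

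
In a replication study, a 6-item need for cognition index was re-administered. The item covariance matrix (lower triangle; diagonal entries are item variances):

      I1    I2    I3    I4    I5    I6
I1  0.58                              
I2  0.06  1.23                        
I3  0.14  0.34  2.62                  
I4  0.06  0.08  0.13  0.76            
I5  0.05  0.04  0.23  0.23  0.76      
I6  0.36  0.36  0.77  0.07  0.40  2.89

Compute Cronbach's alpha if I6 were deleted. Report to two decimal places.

Remaining items: I1, I2, I3, I4, I5 (k = 5).
ΣVar(i) = 0.58 + 1.23 + 2.62 + 0.76 + 0.76 = 5.95
Var(T) = 5.95 + 2 × 1.36 = 8.67
α (item deleted) = (5/4)·(1 − 5.95/8.67) = 0.39

Cronbach's alpha = 0.39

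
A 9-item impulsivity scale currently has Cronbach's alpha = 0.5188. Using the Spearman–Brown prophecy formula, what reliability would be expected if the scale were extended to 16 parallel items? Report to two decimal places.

Length factor m = 16/9 = 1.7778
α' = m·α / (1 + (m−1)·α)
   = 16/9 × 0.5188 / (1 + (16/9 − 1) × 0.5188)
   = 0.9223 / 1.4035 = 0.66

predicted reliability = 0.66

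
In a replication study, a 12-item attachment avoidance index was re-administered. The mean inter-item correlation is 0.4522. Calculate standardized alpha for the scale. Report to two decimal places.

Standardized α = k·r̄ / (1 + (k−1)·r̄) = 12 × 0.4522 / (1 + 11 × 0.4522)
  = 5.4264 / 5.9742 = 0.91

α = 0.91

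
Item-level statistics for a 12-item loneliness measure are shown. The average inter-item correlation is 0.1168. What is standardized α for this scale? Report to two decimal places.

Standardized α = k·r̄ / (1 + (k−1)·r̄) = 12 × 0.1168 / (1 + 11 × 0.1168)
  = 1.4016 / 2.2848 = 0.61

α = 0.61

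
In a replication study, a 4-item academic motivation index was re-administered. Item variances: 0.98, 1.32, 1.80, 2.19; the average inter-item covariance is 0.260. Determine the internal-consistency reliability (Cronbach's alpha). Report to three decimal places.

Cronbach's alpha = 0.442

Σσ²ᵢ = 0.98 + 1.32 + 1.80 + 2.19 = 6.29
Sum of the 6 distinct covariances = 6 × 0.260 = 1.560
σ²_T = Σσ²ᵢ + 2·Σcov = 6.29 + 2 × 1.560 = 9.410
α = (4/3)·(1 − 6.29/9.410) = 0.442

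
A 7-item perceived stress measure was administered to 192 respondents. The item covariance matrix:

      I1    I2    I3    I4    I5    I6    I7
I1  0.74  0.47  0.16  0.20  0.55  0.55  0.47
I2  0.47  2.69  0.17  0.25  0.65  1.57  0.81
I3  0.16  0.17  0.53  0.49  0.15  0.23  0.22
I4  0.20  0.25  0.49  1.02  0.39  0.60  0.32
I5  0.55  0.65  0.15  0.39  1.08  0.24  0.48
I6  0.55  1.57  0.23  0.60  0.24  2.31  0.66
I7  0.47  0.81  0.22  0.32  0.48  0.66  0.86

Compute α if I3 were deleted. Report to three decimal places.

α = 0.784

Remaining items: I1, I2, I4, I5, I6, I7 (k = 6).
Σσ²ᵢ = 0.74 + 2.69 + 1.02 + 1.08 + 2.31 + 0.86 = 8.70
σ²_T = 8.70 + 2 × 8.21 = 25.12
α (item deleted) = (6/5)·(1 − 8.70/25.12) = 0.784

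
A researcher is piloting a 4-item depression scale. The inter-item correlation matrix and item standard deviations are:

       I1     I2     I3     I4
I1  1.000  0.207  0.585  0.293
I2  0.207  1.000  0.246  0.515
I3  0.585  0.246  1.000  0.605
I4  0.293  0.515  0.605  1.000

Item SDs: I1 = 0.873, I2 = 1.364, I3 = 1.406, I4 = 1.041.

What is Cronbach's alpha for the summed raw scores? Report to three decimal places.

Cronbach's alpha = 0.718

Σσ²ᵢ = 0.873² + 1.364² + 1.406² + 1.041² = 5.6831
Covariances σ_ij = r_ij · s_i · s_j:
  σ(I1,I2) = 0.207 × 0.873 × 1.364 = 0.2465
  σ(I1,I3) = 0.585 × 0.873 × 1.406 = 0.7181
  σ(I1,I4) = 0.293 × 0.873 × 1.041 = 0.2663
  σ(I2,I3) = 0.246 × 1.364 × 1.406 = 0.4718
  σ(I2,I4) = 0.515 × 1.364 × 1.041 = 0.7313
  σ(I3,I4) = 0.605 × 1.406 × 1.041 = 0.8855
σ²_T = Σσ²ᵢ + 2·Σσ_ij = 5.6831 + 2 × 3.3195 = 12.3221
α = (4/3)·(1 − 5.6831/12.3221) = 0.718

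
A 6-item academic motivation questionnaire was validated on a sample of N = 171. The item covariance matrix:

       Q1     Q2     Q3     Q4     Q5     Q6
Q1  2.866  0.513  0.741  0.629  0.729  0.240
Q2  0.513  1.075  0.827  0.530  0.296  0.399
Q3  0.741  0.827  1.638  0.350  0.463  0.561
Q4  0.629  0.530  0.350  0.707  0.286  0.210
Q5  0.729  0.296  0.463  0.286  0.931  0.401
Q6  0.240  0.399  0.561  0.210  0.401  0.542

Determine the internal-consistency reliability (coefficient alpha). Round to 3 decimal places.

Σσ²ᵢ = 2.866 + 1.075 + 1.638 + 0.707 + 0.931 + 0.542 = 7.759
Sum of the distinct covariances = 7.175
σ²_total = 7.759 + 2 × 7.175 = 22.109
α = (k/(k−1))·(1 − Σσ²ᵢ/σ²_total) = (6/5)·(1 − 7.759/22.109) = 0.779

coefficient alpha = 0.779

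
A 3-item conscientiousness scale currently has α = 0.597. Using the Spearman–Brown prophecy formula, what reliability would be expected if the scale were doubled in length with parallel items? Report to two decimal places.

predicted reliability = 0.75

Length factor m = 2
α' = m·α / (1 + (m−1)·α)
   = 2 × 0.597 / (1 + (2 − 1) × 0.597)
   = 1.1940 / 1.5970 = 0.75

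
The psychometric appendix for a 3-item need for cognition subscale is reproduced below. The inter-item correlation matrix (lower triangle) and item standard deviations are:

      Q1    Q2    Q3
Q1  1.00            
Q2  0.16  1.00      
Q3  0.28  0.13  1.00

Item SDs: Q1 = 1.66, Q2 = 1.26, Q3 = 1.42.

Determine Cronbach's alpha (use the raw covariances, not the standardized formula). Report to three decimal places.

α = 0.418

Σσ²ᵢ = 1.66² + 1.26² + 1.42² = 6.3596
Covariances σ_ij = r_ij · s_i · s_j:
  σ(Q1,Q2) = 0.16 × 1.66 × 1.26 = 0.3347
  σ(Q1,Q3) = 0.28 × 1.66 × 1.42 = 0.6600
  σ(Q2,Q3) = 0.13 × 1.26 × 1.42 = 0.2326
σ²_T = Σσ²ᵢ + 2·Σσ_ij = 6.3596 + 2 × 1.2273 = 8.8142
α = (3/2)·(1 − 6.3596/8.8142) = 0.418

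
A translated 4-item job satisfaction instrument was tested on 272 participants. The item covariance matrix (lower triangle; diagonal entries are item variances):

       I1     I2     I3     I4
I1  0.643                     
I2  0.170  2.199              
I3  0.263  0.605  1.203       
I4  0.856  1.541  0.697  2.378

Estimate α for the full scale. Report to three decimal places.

α = 0.750

Σσ²ᵢ = 0.643 + 2.199 + 1.203 + 2.378 = 6.423
Σ_{i<j} σ_ij = 4.132
σ²_T = 6.423 + 2 × 4.132 = 14.687
α = (k/(k−1))·(1 − Σσ²ᵢ/σ²_T) = (4/3)·(1 − 6.423/14.687) = 0.750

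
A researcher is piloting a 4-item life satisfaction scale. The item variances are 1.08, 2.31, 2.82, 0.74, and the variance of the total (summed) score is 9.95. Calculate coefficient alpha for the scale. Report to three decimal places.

Σσ²ᵢ = 1.08 + 2.31 + 2.82 + 0.74 = 6.95
α = (k/(k−1))·(1 − Σσ²ᵢ/Var(T)) = (4/3)·(1 − 6.95/9.95) = 0.402

α = 0.402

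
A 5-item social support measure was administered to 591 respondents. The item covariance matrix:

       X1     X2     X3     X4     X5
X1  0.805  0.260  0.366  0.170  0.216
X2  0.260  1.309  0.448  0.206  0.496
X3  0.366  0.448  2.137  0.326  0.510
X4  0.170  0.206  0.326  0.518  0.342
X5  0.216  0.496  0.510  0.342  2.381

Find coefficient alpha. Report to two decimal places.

ΣVar(i) = 0.805 + 1.309 + 2.137 + 0.518 + 2.381 = 7.150
Σ_{i<j} σ_ij = 3.340
σ²_total = 7.150 + 2 × 3.340 = 13.830
α = (k/(k−1))·(1 − ΣVar(i)/σ²_total) = (5/4)·(1 − 7.150/13.830) = 0.60

α = 0.60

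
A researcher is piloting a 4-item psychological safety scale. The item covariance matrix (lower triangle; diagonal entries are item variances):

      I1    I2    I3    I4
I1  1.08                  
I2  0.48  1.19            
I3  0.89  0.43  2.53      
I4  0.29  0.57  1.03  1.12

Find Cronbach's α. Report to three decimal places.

α = 0.740

Σσᵢ² = 1.08 + 1.19 + 2.53 + 1.12 = 5.92
Σ_{i<j} σ_ij = 3.69
σ²_total = 5.92 + 2 × 3.69 = 13.30
α = (k/(k−1))·(1 − Σσᵢ²/σ²_total) = (4/3)·(1 − 5.92/13.30) = 0.740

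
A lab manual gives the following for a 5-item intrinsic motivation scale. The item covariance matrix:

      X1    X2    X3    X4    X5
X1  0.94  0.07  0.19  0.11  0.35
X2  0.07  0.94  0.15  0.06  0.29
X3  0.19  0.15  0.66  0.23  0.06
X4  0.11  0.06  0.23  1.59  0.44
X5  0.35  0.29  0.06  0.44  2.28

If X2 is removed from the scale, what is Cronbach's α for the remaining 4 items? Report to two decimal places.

α = 0.45

Remaining items: X1, X3, X4, X5 (k = 4).
sum of item variances = 0.94 + 0.66 + 1.59 + 2.28 = 5.47
σ²_total = 5.47 + 2 × 1.38 = 8.23
α (item deleted) = (4/3)·(1 − 5.47/8.23) = 0.45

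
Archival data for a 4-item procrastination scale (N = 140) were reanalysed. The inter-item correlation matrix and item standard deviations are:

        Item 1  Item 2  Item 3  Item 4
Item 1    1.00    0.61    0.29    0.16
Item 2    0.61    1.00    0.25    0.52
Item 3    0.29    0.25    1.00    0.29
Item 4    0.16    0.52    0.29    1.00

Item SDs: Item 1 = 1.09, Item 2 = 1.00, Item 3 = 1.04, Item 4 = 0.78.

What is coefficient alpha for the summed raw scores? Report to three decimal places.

Σσ²ᵢ = 1.09² + 1.00² + 1.04² + 0.78² = 3.8781
Covariances σ_ij = r_ij · s_i · s_j:
  σ(Item 1,Item 2) = 0.61 × 1.09 × 1.00 = 0.6649
  σ(Item 1,Item 3) = 0.29 × 1.09 × 1.04 = 0.3287
  σ(Item 1,Item 4) = 0.16 × 1.09 × 0.78 = 0.1360
  σ(Item 2,Item 3) = 0.25 × 1.00 × 1.04 = 0.2600
  σ(Item 2,Item 4) = 0.52 × 1.00 × 0.78 = 0.4056
  σ(Item 3,Item 4) = 0.29 × 1.04 × 0.78 = 0.2352
σ²_T = Σσ²ᵢ + 2·Σσ_ij = 3.8781 + 2 × 2.0304 = 7.9389
α = (4/3)·(1 − 3.8781/7.9389) = 0.682

coefficient alpha = 0.682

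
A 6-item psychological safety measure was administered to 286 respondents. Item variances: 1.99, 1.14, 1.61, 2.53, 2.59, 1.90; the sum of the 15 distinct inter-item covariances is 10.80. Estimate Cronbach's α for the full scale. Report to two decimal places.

α = 0.78

Σσ²ᵢ = 1.99 + 1.14 + 1.61 + 2.53 + 2.59 + 1.90 = 11.76
Sum of distinct covariances = 10.80
σ²_T = Σσ²ᵢ + 2·Σcov = 11.76 + 2 × 10.80 = 33.36
α = (6/5)·(1 − 11.76/33.36) = 0.78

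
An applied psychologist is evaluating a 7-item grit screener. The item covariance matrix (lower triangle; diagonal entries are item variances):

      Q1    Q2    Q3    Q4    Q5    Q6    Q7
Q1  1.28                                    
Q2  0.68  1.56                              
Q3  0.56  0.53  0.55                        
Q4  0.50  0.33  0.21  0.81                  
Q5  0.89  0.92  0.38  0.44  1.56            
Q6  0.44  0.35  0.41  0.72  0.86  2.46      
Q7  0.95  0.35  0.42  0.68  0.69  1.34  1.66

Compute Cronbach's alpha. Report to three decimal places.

sum of item variances = 1.28 + 1.56 + 0.55 + 0.81 + 1.56 + 2.46 + 1.66 = 9.88
Sum of the distinct covariances = 12.65
total variance = 9.88 + 2 × 12.65 = 35.18
α = (k/(k−1))·(1 − sum of item variances/total variance) = (7/6)·(1 − 9.88/35.18) = 0.839

Cronbach's alpha = 0.839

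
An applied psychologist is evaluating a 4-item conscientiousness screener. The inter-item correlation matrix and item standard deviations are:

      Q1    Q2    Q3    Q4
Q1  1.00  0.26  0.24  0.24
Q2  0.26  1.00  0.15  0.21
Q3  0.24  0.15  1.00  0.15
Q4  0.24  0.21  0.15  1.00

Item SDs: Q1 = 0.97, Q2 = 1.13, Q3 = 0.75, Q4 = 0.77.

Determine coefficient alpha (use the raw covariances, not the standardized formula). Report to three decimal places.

Σσ²ᵢ = 0.97² + 1.13² + 0.75² + 0.77² = 3.3732
Covariances σ_ij = r_ij · s_i · s_j:
  σ(Q1,Q2) = 0.26 × 0.97 × 1.13 = 0.2850
  σ(Q1,Q3) = 0.24 × 0.97 × 0.75 = 0.1746
  σ(Q1,Q4) = 0.24 × 0.97 × 0.77 = 0.1793
  σ(Q2,Q3) = 0.15 × 1.13 × 0.75 = 0.1271
  σ(Q2,Q4) = 0.21 × 1.13 × 0.77 = 0.1827
  σ(Q3,Q4) = 0.15 × 0.75 × 0.77 = 0.0866
σ²_T = Σσ²ᵢ + 2·Σσ_ij = 3.3732 + 2 × 1.0353 = 5.4438
α = (4/3)·(1 − 3.3732/5.4438) = 0.507

coefficient alpha = 0.507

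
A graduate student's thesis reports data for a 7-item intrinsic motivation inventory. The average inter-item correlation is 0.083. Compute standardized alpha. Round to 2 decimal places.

Standardized α = k·r̄ / (1 + (k−1)·r̄) = 7 × 0.083 / (1 + 6 × 0.083)
  = 0.5810 / 1.4980 = 0.39

standardized alpha = 0.39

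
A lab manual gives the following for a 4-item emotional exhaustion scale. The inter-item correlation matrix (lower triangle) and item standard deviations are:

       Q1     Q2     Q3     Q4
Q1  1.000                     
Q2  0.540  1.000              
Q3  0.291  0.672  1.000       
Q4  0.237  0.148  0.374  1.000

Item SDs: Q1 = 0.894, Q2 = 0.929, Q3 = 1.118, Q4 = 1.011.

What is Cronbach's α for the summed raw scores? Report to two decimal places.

Σσ²ᵢ = 0.894² + 0.929² + 1.118² + 1.011² = 3.9343
Covariances σ_ij = r_ij · s_i · s_j:
  σ(Q1,Q2) = 0.540 × 0.894 × 0.929 = 0.4485
  σ(Q1,Q3) = 0.291 × 0.894 × 1.118 = 0.2909
  σ(Q1,Q4) = 0.237 × 0.894 × 1.011 = 0.2142
  σ(Q2,Q3) = 0.672 × 0.929 × 1.118 = 0.6980
  σ(Q2,Q4) = 0.148 × 0.929 × 1.011 = 0.1390
  σ(Q3,Q4) = 0.374 × 1.118 × 1.011 = 0.4227
σ²_T = Σσ²ᵢ + 2·Σσ_ij = 3.9343 + 2 × 2.2133 = 8.3609
α = (4/3)·(1 − 3.9343/8.3609) = 0.71

Cronbach's α = 0.71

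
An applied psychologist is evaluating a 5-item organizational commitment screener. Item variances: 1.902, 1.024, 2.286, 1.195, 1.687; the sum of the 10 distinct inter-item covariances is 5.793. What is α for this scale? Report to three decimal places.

sum of item variances = 1.902 + 1.024 + 2.286 + 1.195 + 1.687 = 8.094
Sum of distinct covariances = 5.793
Var(T) = sum of item variances + 2·Σcov = 8.094 + 2 × 5.793 = 19.680
α = (5/4)·(1 − 8.094/19.680) = 0.736

α = 0.736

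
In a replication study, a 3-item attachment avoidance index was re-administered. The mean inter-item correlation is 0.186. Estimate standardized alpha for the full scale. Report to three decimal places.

α = 0.407

Standardized α = k·r̄ / (1 + (k−1)·r̄) = 3 × 0.186 / (1 + 2 × 0.186)
  = 0.5580 / 1.3720 = 0.407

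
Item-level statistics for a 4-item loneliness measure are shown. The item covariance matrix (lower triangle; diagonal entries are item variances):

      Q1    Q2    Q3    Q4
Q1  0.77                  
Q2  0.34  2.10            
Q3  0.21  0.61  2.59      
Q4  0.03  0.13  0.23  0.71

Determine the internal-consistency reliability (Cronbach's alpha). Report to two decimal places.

Cronbach's alpha = 0.45

Σσᵢ² = 0.77 + 2.10 + 2.59 + 0.71 = 6.17
Sum of the distinct covariances = 1.55
total variance = 6.17 + 2 × 1.55 = 9.27
α = (k/(k−1))·(1 − Σσᵢ²/total variance) = (4/3)·(1 − 6.17/9.27) = 0.45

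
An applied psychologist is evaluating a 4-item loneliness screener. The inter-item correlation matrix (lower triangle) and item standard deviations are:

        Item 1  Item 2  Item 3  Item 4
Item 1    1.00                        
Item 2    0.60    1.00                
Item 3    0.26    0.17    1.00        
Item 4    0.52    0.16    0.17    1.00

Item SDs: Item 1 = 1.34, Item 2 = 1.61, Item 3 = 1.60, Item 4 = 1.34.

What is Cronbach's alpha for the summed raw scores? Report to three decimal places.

Σσ²ᵢ = 1.34² + 1.61² + 1.60² + 1.34² = 8.7433
Covariances σ_ij = r_ij · s_i · s_j:
  σ(Item 1,Item 2) = 0.60 × 1.34 × 1.61 = 1.2944
  σ(Item 1,Item 3) = 0.26 × 1.34 × 1.60 = 0.5574
  σ(Item 1,Item 4) = 0.52 × 1.34 × 1.34 = 0.9337
  σ(Item 2,Item 3) = 0.17 × 1.61 × 1.60 = 0.4379
  σ(Item 2,Item 4) = 0.16 × 1.61 × 1.34 = 0.3452
  σ(Item 3,Item 4) = 0.17 × 1.60 × 1.34 = 0.3645
σ²_T = Σσ²ᵢ + 2·Σσ_ij = 8.7433 + 2 × 3.9331 = 16.6095
α = (4/3)·(1 − 8.7433/16.6095) = 0.631

α = 0.631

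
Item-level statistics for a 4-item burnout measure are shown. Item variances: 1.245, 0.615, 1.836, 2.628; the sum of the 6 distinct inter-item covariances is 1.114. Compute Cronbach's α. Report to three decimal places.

Cronbach's α = 0.347

ΣVar(i) = 1.245 + 0.615 + 1.836 + 2.628 = 6.324
Sum of distinct covariances = 1.114
σ²_total = ΣVar(i) + 2·Σcov = 6.324 + 2 × 1.114 = 8.552
α = (4/3)·(1 − 6.324/8.552) = 0.347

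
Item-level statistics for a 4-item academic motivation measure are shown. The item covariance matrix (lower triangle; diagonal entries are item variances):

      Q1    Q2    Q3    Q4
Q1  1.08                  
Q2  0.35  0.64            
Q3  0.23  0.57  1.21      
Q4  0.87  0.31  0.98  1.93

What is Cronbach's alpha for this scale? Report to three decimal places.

sum of item variances = 1.08 + 0.64 + 1.21 + 1.93 = 4.86
Sum of the distinct covariances = 3.31
σ²_T = 4.86 + 2 × 3.31 = 11.48
α = (k/(k−1))·(1 − sum of item variances/σ²_T) = (4/3)·(1 − 4.86/11.48) = 0.769

α = 0.769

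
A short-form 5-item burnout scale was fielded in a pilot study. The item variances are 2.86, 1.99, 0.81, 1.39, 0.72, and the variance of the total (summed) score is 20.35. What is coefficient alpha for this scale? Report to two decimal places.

Σσ²ᵢ = 2.86 + 1.99 + 0.81 + 1.39 + 0.72 = 7.77
α = (k/(k−1))·(1 − Σσ²ᵢ/σ²_T) = (5/4)·(1 − 7.77/20.35) = 0.77

coefficient alpha = 0.77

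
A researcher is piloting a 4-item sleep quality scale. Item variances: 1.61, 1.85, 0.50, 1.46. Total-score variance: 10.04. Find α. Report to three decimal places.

Σσᵢ² = 1.61 + 1.85 + 0.50 + 1.46 = 5.42
α = (k/(k−1))·(1 − Σσᵢ²/Var(T)) = (4/3)·(1 − 5.42/10.04) = 0.614

α = 0.614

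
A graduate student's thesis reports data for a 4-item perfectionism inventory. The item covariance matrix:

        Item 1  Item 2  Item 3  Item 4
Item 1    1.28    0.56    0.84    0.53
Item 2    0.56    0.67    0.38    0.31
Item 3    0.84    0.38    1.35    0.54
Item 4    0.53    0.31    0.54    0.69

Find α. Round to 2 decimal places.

Σσᵢ² = 1.28 + 0.67 + 1.35 + 0.69 = 3.99
Sum of the distinct covariances = 3.16
total variance = 3.99 + 2 × 3.16 = 10.31
α = (k/(k−1))·(1 − Σσᵢ²/total variance) = (4/3)·(1 − 3.99/10.31) = 0.82

α = 0.82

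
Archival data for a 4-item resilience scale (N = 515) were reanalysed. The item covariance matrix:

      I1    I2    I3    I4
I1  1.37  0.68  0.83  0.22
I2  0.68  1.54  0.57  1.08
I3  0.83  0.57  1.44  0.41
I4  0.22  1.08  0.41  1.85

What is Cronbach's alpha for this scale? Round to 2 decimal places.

ΣVar(i) = 1.37 + 1.54 + 1.44 + 1.85 = 6.20
Σ_{i<j} σ_ij = 3.79
σ²_T = 6.20 + 2 × 3.79 = 13.78
α = (k/(k−1))·(1 − ΣVar(i)/σ²_T) = (4/3)·(1 − 6.20/13.78) = 0.73

Cronbach's alpha = 0.73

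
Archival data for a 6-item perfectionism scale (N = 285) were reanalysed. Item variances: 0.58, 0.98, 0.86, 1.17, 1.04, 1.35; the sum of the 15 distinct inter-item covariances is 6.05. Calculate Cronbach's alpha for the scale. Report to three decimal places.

Cronbach's alpha = 0.803

ΣVar(i) = 0.58 + 0.98 + 0.86 + 1.17 + 1.04 + 1.35 = 5.98
Sum of distinct covariances = 6.05
σ²_total = ΣVar(i) + 2·Σcov = 5.98 + 2 × 6.05 = 18.08
α = (6/5)·(1 − 5.98/18.08) = 0.803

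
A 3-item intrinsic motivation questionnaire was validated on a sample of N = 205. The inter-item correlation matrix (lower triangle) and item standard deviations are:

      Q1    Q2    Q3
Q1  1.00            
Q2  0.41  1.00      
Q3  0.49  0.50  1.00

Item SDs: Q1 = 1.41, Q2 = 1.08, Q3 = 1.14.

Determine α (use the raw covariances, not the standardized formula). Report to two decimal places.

Σσ²ᵢ = 1.41² + 1.08² + 1.14² = 4.4541
Covariances σ_ij = r_ij · s_i · s_j:
  σ(Q1,Q2) = 0.41 × 1.41 × 1.08 = 0.6243
  σ(Q1,Q3) = 0.49 × 1.41 × 1.14 = 0.7876
  σ(Q2,Q3) = 0.50 × 1.08 × 1.14 = 0.6156
σ²_T = Σσ²ᵢ + 2·Σσ_ij = 4.4541 + 2 × 2.0275 = 8.5091
α = (3/2)·(1 − 4.4541/8.5091) = 0.71

α = 0.71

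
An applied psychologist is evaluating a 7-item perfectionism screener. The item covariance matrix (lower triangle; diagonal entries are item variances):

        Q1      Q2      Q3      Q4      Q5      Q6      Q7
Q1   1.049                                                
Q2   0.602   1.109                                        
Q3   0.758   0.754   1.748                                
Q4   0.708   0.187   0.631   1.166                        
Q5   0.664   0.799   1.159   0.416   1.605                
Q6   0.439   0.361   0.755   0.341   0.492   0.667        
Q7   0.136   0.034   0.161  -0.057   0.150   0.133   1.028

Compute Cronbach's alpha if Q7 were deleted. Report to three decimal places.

Cronbach's alpha = 0.854

Remaining items: Q1, Q2, Q3, Q4, Q5, Q6 (k = 6).
ΣVar(i) = 1.049 + 1.109 + 1.748 + 1.166 + 1.605 + 0.667 = 7.344
Var(T) = 7.344 + 2 × 9.066 = 25.476
α (item deleted) = (6/5)·(1 − 7.344/25.476) = 0.854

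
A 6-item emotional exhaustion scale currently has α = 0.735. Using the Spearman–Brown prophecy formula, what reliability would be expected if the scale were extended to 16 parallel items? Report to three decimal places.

predicted reliability = 0.881

Length factor m = 16/6 = 2.6667
α' = m·α / (1 + (m−1)·α)
   = 16/6 × 0.735 / (1 + (16/6 − 1) × 0.735)
   = 1.9600 / 2.2250 = 0.881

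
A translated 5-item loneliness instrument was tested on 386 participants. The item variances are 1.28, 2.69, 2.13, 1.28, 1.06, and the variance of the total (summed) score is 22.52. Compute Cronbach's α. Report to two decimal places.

Σσ²ᵢ = 1.28 + 2.69 + 2.13 + 1.28 + 1.06 = 8.44
α = (k/(k−1))·(1 − Σσ²ᵢ/total variance) = (5/4)·(1 − 8.44/22.52) = 0.78

Cronbach's α = 0.78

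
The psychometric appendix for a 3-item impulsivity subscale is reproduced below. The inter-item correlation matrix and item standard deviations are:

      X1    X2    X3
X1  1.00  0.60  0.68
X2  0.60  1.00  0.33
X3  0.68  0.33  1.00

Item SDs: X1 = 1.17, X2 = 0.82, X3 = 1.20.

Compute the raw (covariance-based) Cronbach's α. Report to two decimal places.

Σσ²ᵢ = 1.17² + 0.82² + 1.20² = 3.4813
Covariances σ_ij = r_ij · s_i · s_j:
  σ(X1,X2) = 0.60 × 1.17 × 0.82 = 0.5756
  σ(X1,X3) = 0.68 × 1.17 × 1.20 = 0.9547
  σ(X2,X3) = 0.33 × 0.82 × 1.20 = 0.3247
σ²_T = Σσ²ᵢ + 2·Σσ_ij = 3.4813 + 2 × 1.8550 = 7.1913
α = (3/2)·(1 − 3.4813/7.1913) = 0.77

Cronbach's α = 0.77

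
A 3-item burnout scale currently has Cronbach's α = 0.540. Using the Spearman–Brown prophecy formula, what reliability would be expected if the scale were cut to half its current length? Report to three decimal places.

Length factor m = 1/2
α' = m·α / (1 − (1−m)·α)
   = 1/2 × 0.540 / (1 − (1 − 1/2) × 0.540)
   = 0.2700 / 0.7300 = 0.370

predicted reliability = 0.370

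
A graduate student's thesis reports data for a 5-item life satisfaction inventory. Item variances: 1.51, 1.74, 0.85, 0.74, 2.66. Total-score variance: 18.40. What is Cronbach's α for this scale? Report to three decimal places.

Cronbach's α = 0.740

Σσᵢ² = 1.51 + 1.74 + 0.85 + 0.74 + 2.66 = 7.50
α = (k/(k−1))·(1 − Σσᵢ²/Var(T)) = (5/4)·(1 − 7.50/18.40) = 0.740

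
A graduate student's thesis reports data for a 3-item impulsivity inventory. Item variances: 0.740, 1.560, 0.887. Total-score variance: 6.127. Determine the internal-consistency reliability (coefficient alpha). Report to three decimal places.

coefficient alpha = 0.720

Σσ²ᵢ = 0.740 + 1.560 + 0.887 = 3.187
α = (k/(k−1))·(1 − Σσ²ᵢ/total variance) = (3/2)·(1 − 3.187/6.127) = 0.720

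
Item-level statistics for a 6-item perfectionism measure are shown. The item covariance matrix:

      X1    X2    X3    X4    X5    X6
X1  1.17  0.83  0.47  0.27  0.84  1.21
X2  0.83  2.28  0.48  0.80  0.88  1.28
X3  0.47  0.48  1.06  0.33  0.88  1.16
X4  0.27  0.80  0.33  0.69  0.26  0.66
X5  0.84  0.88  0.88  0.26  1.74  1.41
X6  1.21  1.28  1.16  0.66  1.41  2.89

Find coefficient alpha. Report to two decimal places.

α = 0.85

Σσᵢ² = 1.17 + 2.28 + 1.06 + 0.69 + 1.74 + 2.89 = 9.83
Sum of the distinct covariances = 11.76
total variance = 9.83 + 2 × 11.76 = 33.35
α = (k/(k−1))·(1 − Σσᵢ²/total variance) = (6/5)·(1 − 9.83/33.35) = 0.85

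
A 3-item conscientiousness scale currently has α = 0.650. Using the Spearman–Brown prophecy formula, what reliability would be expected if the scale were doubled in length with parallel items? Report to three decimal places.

predicted reliability = 0.788

Length factor m = 2
α' = m·α / (1 + (m−1)·α)
   = 2 × 0.650 / (1 + (2 − 1) × 0.650)
   = 1.3000 / 1.6500 = 0.788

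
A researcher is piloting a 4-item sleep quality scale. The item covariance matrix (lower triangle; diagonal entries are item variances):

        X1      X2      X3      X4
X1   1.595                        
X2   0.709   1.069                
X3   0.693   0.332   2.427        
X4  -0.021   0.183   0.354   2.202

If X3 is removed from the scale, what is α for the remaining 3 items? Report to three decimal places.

α = 0.395

Remaining items: X1, X2, X4 (k = 3).
Σσ²ᵢ = 1.595 + 1.069 + 2.202 = 4.866
Var(T) = 4.866 + 2 × 0.871 = 6.608
α (item deleted) = (3/2)·(1 − 4.866/6.608) = 0.395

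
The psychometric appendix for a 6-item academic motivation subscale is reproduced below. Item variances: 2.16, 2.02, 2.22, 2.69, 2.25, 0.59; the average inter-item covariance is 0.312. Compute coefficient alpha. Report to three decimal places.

α = 0.528

Σσᵢ² = 2.16 + 2.02 + 2.22 + 2.69 + 2.25 + 0.59 = 11.93
Sum of the 15 distinct covariances = 15 × 0.312 = 4.680
σ²_total = Σσᵢ² + 2·Σcov = 11.93 + 2 × 4.680 = 21.290
α = (6/5)·(1 − 11.93/21.290) = 0.528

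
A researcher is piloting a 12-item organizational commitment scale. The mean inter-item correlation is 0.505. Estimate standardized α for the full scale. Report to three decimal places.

standardized α = 0.924

Standardized α = k·r̄ / (1 + (k−1)·r̄) = 12 × 0.505 / (1 + 11 × 0.505)
  = 6.0600 / 6.5550 = 0.924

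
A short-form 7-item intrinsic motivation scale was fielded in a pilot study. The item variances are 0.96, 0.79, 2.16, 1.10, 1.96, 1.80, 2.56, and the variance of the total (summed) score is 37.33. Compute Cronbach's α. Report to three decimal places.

sum of item variances = 0.96 + 0.79 + 2.16 + 1.10 + 1.96 + 1.80 + 2.56 = 11.33
α = (k/(k−1))·(1 − sum of item variances/σ²_total) = (7/6)·(1 − 11.33/37.33) = 0.813

Cronbach's α = 0.813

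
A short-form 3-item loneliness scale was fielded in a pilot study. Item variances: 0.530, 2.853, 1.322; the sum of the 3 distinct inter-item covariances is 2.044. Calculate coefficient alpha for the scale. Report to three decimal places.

α = 0.697

Σσ²ᵢ = 0.530 + 2.853 + 1.322 = 4.705
Sum of distinct covariances = 2.044
σ²_total = Σσ²ᵢ + 2·Σcov = 4.705 + 2 × 2.044 = 8.793
α = (3/2)·(1 − 4.705/8.793) = 0.697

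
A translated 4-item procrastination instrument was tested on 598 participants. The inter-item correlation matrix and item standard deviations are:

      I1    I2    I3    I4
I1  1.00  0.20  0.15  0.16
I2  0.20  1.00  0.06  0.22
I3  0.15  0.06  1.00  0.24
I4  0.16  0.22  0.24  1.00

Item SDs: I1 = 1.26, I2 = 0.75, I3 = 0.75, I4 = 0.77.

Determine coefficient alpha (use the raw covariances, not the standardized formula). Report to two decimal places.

coefficient alpha = 0.43

Σσ²ᵢ = 1.26² + 0.75² + 0.75² + 0.77² = 3.3055
Covariances σ_ij = r_ij · s_i · s_j:
  σ(I1,I2) = 0.20 × 1.26 × 0.75 = 0.1890
  σ(I1,I3) = 0.15 × 1.26 × 0.75 = 0.1417
  σ(I1,I4) = 0.16 × 1.26 × 0.77 = 0.1552
  σ(I2,I3) = 0.06 × 0.75 × 0.75 = 0.0338
  σ(I2,I4) = 0.22 × 0.75 × 0.77 = 0.1270
  σ(I3,I4) = 0.24 × 0.75 × 0.77 = 0.1386
σ²_T = Σσ²ᵢ + 2·Σσ_ij = 3.3055 + 2 × 0.7853 = 4.8761
α = (4/3)·(1 − 3.3055/4.8761) = 0.43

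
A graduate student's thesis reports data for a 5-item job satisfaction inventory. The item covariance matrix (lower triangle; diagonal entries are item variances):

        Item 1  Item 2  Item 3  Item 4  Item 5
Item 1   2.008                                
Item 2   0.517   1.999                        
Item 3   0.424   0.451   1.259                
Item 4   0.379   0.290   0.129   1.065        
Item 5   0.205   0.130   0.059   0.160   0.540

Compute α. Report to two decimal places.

α = 0.56

Σσᵢ² = 2.008 + 1.999 + 1.259 + 1.065 + 0.540 = 6.871
Sum of the distinct covariances = 2.744
total variance = 6.871 + 2 × 2.744 = 12.359
α = (k/(k−1))·(1 − Σσᵢ²/total variance) = (5/4)·(1 − 6.871/12.359) = 0.56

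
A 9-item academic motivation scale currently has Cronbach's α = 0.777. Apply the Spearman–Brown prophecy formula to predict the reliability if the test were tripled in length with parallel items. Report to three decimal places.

predicted reliability = 0.913

Length factor m = 3
α' = m·α / (1 + (m−1)·α)
   = 3 × 0.777 / (1 + (3 − 1) × 0.777)
   = 2.3310 / 2.5540 = 0.913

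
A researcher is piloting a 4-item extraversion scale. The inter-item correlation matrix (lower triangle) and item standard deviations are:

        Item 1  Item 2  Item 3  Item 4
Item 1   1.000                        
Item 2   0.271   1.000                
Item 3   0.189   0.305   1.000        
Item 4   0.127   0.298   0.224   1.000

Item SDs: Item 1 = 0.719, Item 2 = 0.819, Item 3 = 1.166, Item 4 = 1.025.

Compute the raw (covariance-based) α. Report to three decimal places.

α = 0.539

Σσ²ᵢ = 0.719² + 0.819² + 1.166² + 1.025² = 3.5979
Covariances σ_ij = r_ij · s_i · s_j:
  σ(Item 1,Item 2) = 0.271 × 0.719 × 0.819 = 0.1596
  σ(Item 1,Item 3) = 0.189 × 0.719 × 1.166 = 0.1584
  σ(Item 1,Item 4) = 0.127 × 0.719 × 1.025 = 0.0936
  σ(Item 2,Item 3) = 0.305 × 0.819 × 1.166 = 0.2913
  σ(Item 2,Item 4) = 0.298 × 0.819 × 1.025 = 0.2502
  σ(Item 3,Item 4) = 0.224 × 1.166 × 1.025 = 0.2677
σ²_T = Σσ²ᵢ + 2·Σσ_ij = 3.5979 + 2 × 1.2208 = 6.0395
α = (4/3)·(1 − 3.5979/6.0395) = 0.539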